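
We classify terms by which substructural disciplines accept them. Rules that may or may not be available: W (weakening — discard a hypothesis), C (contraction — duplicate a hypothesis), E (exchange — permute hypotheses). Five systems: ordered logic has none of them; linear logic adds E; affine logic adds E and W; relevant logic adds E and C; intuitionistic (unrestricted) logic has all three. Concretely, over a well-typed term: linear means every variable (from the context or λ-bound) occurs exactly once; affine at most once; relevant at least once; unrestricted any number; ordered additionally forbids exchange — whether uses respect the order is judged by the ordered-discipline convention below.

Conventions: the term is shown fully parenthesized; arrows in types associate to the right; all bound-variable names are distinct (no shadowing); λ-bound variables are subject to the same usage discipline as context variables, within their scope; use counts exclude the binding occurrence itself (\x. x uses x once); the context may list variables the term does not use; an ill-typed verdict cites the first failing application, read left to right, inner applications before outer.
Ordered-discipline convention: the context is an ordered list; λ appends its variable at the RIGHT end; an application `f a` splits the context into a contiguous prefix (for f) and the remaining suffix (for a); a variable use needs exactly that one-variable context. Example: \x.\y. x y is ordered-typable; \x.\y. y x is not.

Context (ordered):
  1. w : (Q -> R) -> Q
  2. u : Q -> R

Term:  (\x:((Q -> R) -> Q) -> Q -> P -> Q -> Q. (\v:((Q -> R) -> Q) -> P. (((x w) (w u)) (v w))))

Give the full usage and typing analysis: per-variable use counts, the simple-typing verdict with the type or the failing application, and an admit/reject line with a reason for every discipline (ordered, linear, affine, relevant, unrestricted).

counts: w: 3×, u: 1×, x (λ-bound): 1×, v (λ-bound): 1×
left-to-right use order: x, w, w, u, v, w
typing: well-typed — term : (((Q -> R) -> Q) -> Q -> P -> Q -> Q) -> (((Q -> R) -> Q) -> P) -> Q -> Q
ordered: ✗, repeated use of w ×3
linear: ✗, repeated use of w ×3
affine: ✗, repeated use of w ×3
relevant: ✓, every one of w, u, x, v appears
unrestricted: ✓, simply typable at (((Q -> R) -> Q) -> Q -> P -> Q -> Q) -> (((Q -> R) -> Q) -> P) -> Q -> Q; W, C, E all held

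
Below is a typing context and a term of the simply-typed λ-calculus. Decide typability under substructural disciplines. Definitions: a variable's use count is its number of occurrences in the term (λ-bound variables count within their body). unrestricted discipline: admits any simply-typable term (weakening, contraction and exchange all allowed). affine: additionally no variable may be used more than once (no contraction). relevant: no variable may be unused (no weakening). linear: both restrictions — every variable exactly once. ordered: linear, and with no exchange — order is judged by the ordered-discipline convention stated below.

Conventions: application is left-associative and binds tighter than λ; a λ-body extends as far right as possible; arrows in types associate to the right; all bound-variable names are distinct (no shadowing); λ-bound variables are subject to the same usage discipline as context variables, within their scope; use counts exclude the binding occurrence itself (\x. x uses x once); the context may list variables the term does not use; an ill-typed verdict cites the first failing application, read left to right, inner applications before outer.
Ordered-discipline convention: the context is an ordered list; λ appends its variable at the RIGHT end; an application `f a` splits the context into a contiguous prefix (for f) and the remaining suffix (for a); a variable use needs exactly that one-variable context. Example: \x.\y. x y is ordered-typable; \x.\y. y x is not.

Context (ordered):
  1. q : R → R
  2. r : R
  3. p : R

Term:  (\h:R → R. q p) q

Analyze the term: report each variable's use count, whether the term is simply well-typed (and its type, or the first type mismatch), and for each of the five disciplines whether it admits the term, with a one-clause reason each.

counts: q=2; r=0; p=1; h [bound]=0
use order (left to right): q, p, q
typing: ✓ — R
ordered ✗ (q ×2 used more than once (contraction); unused: r, h — weakening required)
linear ✗ (q ×2 used more than once (contraction); unused: r, h — weakening required)
affine ✗ (q ×2 used more than once (contraction))
relevant ✗ (unused: r, h — weakening required)
unrestricted ✓ (simply typable at R; W, C, E all held)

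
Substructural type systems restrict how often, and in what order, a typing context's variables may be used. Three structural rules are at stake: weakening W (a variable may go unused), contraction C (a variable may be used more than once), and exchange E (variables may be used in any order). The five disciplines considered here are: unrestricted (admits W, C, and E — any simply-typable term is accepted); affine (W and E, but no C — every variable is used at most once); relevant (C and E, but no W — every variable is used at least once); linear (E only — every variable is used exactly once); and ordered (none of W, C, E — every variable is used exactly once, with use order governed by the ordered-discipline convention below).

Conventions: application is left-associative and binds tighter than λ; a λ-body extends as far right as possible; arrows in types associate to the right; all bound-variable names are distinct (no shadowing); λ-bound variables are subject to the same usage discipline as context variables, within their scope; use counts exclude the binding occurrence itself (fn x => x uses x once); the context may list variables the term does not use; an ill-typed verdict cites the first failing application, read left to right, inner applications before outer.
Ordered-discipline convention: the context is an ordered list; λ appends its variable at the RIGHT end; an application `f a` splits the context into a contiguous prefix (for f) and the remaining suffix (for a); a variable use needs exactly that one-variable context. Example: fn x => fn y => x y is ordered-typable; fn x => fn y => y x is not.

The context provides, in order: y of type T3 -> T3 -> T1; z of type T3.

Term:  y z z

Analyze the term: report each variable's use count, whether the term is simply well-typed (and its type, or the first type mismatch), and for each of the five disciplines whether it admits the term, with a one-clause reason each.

usage: y ×1; z ×2
use order (left to right): y, z, z
typing: ✓ — T1
ordered: ✗ — uses contraction: z ×2
linear: ✗ — uses contraction: z ×2
affine: ✗ — uses contraction: z ×2
relevant: ✓ — none of y, z goes unused
unrestricted: ✓ — type-checks (T1) and nothing is barred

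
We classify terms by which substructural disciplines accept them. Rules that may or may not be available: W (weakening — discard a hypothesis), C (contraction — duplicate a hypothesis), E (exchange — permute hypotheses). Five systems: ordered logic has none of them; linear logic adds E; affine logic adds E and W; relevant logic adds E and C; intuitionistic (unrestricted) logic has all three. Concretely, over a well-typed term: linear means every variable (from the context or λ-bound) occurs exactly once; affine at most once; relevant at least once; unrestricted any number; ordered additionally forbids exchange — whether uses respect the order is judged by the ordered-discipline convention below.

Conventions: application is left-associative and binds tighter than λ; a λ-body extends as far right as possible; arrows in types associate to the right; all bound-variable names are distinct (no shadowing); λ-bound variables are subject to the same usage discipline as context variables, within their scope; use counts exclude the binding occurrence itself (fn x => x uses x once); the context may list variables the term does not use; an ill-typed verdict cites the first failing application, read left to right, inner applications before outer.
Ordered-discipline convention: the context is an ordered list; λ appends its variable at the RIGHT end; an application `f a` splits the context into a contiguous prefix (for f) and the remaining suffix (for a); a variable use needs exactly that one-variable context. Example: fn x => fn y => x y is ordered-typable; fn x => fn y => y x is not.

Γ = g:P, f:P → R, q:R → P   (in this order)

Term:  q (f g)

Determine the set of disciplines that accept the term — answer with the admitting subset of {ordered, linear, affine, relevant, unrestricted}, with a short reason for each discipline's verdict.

admitted in: linear, affine, relevant, unrestricted
usage: g: 1; f: 1; q: 1
uses in reading order: q, f, g
typing: well-typed — term : P
ordered: ✗ — no contiguous prefix/suffix split fits q, f, g
linear: ✓ — g, f, q: one use apiece
affine: ✓ — at most one use each (g, f, q)
relevant: ✓ — every one of g, f, q appears
unrestricted: ✓ — type-checks (P) and nothing is barred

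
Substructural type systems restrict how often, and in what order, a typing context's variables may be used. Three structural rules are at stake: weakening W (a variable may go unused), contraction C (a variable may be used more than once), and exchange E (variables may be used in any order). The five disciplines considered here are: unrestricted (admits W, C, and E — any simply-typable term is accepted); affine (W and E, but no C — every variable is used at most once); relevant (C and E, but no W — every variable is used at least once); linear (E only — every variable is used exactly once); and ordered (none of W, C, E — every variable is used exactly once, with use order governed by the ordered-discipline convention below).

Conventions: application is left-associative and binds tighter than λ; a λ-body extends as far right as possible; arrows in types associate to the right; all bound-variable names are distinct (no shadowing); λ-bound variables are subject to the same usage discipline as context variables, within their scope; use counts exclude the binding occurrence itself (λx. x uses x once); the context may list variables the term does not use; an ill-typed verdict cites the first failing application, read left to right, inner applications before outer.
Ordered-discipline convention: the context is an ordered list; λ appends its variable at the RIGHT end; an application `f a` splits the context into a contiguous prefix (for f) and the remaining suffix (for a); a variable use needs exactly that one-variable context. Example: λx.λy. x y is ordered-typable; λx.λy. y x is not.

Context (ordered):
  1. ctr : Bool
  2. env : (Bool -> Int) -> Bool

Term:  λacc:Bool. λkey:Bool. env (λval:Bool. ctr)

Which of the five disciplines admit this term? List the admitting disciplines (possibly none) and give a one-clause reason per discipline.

admitting disciplines: none
counts: ctr: 1×, env: 1×, acc (λ-bound): 0×, key (λ-bound): 0×, val (λ-bound): 0×
use order (left to right): env, ctr
typing: ill-typed: an application expects Bool -> Int but receives Bool -> Bool
ordered: ✗, a type mismatch blocks all five
linear: ✗, the type mismatch rejects it
affine: ✗, not simply typable
relevant: ✗, fails simple typing
unrestricted: ✗, a type mismatch blocks all five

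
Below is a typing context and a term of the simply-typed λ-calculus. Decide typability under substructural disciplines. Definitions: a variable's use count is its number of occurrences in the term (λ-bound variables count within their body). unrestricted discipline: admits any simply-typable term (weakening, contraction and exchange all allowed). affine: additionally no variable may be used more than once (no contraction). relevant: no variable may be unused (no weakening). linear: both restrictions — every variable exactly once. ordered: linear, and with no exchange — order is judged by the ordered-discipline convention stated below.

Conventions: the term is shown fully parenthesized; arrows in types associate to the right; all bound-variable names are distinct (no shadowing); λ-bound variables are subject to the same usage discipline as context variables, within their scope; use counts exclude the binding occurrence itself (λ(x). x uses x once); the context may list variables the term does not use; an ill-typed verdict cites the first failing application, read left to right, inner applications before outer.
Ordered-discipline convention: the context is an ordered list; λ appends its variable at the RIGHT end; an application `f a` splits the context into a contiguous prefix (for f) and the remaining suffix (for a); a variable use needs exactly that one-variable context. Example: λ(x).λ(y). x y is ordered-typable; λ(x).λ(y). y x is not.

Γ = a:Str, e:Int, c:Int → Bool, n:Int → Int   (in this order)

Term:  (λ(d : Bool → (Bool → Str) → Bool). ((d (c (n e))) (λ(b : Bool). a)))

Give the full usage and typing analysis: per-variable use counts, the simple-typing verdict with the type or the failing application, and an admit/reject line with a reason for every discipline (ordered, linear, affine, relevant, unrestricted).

use counts: a: 1; e: 1; c: 1; n: 1; d (λ-bound): 1; b (λ-bound): 0
order of uses: d, c, n, e, a
typing: well-typed at (Bool → (Bool → Str) → Bool) → Bool
ordered: ✗, b left unused
linear: ✗, b left unused
affine: ✓, a, e, c, n, d, b: no repeats, contraction unneeded
relevant: ✗, b left unused
unrestricted: ✓, typability at (Bool → (Bool → Str) → Bool) → Bool is all that's needed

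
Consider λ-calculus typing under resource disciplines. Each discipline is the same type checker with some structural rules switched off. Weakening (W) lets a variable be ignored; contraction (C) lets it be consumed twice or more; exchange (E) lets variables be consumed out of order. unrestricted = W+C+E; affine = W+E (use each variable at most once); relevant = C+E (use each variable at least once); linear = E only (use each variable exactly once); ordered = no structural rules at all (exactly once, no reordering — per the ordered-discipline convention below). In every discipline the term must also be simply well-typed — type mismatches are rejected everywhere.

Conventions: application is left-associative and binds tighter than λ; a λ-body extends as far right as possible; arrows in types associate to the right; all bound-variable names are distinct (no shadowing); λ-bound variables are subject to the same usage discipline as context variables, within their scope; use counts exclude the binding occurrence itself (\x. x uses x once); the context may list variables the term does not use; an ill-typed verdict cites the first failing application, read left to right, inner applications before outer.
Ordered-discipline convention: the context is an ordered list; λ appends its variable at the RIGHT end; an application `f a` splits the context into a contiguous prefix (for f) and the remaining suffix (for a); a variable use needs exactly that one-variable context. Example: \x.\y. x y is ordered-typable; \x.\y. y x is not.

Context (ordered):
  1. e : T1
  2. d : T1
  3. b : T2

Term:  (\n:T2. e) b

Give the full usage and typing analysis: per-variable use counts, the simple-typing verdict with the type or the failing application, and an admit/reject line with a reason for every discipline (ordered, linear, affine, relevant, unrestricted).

use counts: e ×1, d ×0, b ×1, n (bound) ×0
use order (left to right): e, b
typing: the term checks, with type T1
ordered: ✗, unused: d, n — weakening required
linear: ✗, unused: d, n — weakening required
affine: ✓, at most one use each (e, d, b, n)
relevant: ✗, unused: d, n — weakening required
unrestricted: ✓, type-checks (T1) and nothing is barred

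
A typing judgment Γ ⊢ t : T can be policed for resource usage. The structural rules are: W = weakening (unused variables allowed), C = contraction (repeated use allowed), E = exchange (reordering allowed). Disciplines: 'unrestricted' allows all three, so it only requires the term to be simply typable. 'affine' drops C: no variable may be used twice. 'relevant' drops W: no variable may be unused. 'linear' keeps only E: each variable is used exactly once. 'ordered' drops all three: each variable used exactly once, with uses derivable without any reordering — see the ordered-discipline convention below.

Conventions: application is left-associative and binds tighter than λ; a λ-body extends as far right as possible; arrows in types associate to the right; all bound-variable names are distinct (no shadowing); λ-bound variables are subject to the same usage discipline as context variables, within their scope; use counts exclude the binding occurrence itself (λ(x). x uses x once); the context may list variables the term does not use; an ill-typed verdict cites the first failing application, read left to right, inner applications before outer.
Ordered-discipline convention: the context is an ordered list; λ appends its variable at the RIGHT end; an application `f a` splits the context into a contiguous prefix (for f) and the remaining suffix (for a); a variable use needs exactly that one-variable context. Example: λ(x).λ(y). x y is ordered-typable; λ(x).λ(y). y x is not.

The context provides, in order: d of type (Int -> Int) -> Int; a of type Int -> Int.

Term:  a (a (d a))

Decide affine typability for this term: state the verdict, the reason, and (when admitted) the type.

no — uses contraction: a ×3
usage: d: 1; a: 3
uses in reading order: a, a, d, a
typing: ✓ — Int
per-discipline verdicts: ordered ✗; linear ✗; affine ✗; relevant ✓; unrestricted ✓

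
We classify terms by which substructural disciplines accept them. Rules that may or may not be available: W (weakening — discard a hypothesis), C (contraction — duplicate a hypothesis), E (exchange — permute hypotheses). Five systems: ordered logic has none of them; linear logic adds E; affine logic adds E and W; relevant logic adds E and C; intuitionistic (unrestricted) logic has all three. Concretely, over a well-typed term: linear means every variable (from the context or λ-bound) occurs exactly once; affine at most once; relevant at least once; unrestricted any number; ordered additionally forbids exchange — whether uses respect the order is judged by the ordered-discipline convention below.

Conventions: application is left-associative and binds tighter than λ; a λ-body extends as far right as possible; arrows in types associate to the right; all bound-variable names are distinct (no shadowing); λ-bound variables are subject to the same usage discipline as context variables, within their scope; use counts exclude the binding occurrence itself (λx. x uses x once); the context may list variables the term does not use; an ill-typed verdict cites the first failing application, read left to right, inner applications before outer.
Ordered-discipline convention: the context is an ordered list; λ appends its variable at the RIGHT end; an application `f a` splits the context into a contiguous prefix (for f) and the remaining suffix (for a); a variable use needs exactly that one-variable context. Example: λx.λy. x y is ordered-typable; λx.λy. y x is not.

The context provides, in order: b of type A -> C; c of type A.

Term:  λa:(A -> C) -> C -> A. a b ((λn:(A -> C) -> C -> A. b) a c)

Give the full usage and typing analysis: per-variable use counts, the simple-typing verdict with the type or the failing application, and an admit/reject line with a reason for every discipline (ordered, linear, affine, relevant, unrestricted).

counts: b: 2×; c: 1×; a (bound): 2×; n (bound): 0×
use order (left to right): a, b, b, a, c
typing: ✓ — ((A -> C) -> C -> A) -> A
ordered: ✗, uses contraction: b ×2, a ×2; unused: n — weakening required
linear: ✗, uses contraction: b ×2, a ×2; unused: n — weakening required
affine: ✗, uses contraction: b ×2, a ×2
relevant: ✗, unused: n — weakening required
unrestricted: ✓, well-typed at ((A -> C) -> C -> A) -> A; no restrictions here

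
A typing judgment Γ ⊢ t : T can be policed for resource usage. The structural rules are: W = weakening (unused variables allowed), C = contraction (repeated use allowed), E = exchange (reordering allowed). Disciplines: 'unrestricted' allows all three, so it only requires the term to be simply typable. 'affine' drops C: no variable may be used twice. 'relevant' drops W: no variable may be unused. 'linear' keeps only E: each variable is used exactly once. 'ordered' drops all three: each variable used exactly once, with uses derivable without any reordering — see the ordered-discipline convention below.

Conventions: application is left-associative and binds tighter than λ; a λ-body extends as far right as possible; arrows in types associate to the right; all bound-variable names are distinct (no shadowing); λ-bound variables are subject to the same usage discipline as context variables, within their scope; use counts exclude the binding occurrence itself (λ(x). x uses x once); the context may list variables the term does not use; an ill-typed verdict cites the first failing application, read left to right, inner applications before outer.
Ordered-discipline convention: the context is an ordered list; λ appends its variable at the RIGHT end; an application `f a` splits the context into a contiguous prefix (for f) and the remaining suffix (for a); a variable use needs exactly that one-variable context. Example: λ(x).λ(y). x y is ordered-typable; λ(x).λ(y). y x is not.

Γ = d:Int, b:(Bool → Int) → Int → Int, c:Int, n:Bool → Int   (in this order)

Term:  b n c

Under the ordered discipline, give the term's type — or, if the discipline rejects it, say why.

not well-typed under ordered — unused: d — weakening required
variable uses: d: 0×, b: 1×, c: 1×, n: 1×
left-to-right use order: b, n, c
typing: the term checks, with type Int
per-discipline verdicts: ordered ✗; linear ✗; affine ✓; relevant ✗; unrestricted ✓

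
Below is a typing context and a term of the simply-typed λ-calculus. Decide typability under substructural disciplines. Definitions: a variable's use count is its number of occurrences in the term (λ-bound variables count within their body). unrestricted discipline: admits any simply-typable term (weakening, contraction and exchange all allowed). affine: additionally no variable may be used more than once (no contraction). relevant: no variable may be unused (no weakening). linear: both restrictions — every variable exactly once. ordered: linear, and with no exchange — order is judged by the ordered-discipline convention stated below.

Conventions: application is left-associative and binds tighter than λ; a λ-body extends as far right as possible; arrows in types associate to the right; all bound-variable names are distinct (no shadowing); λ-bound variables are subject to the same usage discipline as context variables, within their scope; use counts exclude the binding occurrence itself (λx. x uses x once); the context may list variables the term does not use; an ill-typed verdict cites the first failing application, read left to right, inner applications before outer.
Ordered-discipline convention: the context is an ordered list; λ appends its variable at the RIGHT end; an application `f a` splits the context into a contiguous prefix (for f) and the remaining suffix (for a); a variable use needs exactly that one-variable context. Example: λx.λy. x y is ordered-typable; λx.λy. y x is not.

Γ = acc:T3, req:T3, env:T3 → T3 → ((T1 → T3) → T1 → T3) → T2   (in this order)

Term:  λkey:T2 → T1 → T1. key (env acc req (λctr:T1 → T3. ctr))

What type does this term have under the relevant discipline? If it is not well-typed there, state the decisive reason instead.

term : (T2 → T1 → T1) → T1 → T1
usage: acc ×1, req ×1, env ×1, key (λ-bound) ×1, ctr (λ-bound) ×1
use order (left to right): key, env, acc, req, ctr
typing: well-typed at (T2 → T1 → T1) → T1 → T1
per-discipline verdicts: ordered ✗; linear ✓; affine ✓; relevant ✓; unrestricted ✓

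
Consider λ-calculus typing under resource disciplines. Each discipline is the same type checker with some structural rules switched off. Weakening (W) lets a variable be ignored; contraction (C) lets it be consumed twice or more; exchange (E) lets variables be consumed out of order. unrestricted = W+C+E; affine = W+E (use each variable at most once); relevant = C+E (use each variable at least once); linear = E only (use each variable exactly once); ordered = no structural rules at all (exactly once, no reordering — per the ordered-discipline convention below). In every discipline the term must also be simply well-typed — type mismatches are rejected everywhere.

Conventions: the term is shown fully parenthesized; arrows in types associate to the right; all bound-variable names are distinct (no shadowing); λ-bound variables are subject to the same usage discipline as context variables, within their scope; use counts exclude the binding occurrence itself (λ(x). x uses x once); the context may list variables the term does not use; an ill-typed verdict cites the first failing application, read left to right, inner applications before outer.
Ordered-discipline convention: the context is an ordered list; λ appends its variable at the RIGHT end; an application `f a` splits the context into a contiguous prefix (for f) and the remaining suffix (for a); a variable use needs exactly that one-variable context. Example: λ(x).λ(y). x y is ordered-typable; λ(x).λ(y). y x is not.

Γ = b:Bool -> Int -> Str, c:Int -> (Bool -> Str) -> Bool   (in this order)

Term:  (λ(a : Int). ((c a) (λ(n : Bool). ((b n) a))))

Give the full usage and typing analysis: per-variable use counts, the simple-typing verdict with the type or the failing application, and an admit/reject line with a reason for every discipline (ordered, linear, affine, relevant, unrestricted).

counts: b=1, c=1, a (bound)=2, n (bound)=1
use order (left to right): c, a, b, n, a
typing: ✓ — Int -> Bool
ordered: ✗ — uses contraction: a ×2
linear: ✗ — uses contraction: a ×2
affine: ✗ — uses contraction: a ×2
relevant: ✓ — none of b, c, a, n goes unused
unrestricted: ✓ — type-checks (Int -> Bool) and nothing is barred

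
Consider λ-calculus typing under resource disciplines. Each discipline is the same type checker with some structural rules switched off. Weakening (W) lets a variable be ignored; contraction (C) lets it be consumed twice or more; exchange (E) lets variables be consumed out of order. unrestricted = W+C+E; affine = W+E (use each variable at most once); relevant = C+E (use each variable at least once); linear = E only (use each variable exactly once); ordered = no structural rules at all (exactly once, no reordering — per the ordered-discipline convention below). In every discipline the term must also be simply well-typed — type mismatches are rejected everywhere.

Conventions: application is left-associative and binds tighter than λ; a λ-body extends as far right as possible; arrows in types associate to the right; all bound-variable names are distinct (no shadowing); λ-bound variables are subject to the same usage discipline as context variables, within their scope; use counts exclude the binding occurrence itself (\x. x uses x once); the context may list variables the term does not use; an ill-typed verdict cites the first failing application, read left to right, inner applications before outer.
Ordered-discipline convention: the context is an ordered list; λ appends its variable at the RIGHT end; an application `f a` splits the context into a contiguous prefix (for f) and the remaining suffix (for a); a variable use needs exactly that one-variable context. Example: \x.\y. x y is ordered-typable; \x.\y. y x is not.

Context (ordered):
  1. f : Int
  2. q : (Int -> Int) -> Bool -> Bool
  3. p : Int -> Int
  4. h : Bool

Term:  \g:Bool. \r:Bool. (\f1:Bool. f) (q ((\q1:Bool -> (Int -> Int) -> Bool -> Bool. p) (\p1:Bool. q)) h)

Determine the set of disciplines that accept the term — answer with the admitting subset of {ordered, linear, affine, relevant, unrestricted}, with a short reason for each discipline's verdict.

admitted by: unrestricted
use counts: f ×1, q ×2, p ×1, h ×1, g (bound) ×0, r (bound) ×0, f1 (bound) ×0, q1 (bound) ×0, p1 (bound) ×0
left-to-right use order: f, q, p, q, h
typing: ✓ — Bool -> Bool -> Int
ordered ✗ (uses contraction: q ×2; g, r, f1, q1, p1 left unused)
linear ✗ (uses contraction: q ×2; g, r, f1, q1, p1 left unused)
affine ✗ (uses contraction: q ×2)
relevant ✗ (g, r, f1, q1, p1 left unused)
unrestricted ✓ (type-checks (Bool -> Bool -> Int) and nothing is barred)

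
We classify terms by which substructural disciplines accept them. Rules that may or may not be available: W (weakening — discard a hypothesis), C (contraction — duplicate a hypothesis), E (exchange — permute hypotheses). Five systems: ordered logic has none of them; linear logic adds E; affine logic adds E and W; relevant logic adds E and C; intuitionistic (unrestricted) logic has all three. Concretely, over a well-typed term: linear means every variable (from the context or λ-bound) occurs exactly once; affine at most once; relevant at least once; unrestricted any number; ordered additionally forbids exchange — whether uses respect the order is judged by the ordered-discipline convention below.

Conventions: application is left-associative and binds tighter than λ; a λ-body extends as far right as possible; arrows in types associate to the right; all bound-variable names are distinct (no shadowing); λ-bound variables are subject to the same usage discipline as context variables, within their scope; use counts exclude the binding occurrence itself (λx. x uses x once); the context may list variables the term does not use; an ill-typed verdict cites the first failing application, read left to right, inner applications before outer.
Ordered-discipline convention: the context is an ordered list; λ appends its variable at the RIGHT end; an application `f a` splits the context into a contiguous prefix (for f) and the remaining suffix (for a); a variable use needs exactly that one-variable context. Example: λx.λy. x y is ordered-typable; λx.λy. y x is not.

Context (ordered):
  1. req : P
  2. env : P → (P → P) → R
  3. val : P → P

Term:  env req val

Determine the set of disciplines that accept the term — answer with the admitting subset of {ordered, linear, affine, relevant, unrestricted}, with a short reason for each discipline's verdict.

admitted by: linear, affine, relevant, unrestricted
use counts: req: 1; env: 1; val: 1
uses in reading order: env, req, val
typing: well-typed at R
ordered: ✗ — use order env, req, val needs exchange
linear: ✓ — req, env, val: one use apiece
affine: ✓ — none of req, env, val used more than once
relevant: ✓ — none of req, env, val goes unused
unrestricted: ✓ — typability at R is all that's needed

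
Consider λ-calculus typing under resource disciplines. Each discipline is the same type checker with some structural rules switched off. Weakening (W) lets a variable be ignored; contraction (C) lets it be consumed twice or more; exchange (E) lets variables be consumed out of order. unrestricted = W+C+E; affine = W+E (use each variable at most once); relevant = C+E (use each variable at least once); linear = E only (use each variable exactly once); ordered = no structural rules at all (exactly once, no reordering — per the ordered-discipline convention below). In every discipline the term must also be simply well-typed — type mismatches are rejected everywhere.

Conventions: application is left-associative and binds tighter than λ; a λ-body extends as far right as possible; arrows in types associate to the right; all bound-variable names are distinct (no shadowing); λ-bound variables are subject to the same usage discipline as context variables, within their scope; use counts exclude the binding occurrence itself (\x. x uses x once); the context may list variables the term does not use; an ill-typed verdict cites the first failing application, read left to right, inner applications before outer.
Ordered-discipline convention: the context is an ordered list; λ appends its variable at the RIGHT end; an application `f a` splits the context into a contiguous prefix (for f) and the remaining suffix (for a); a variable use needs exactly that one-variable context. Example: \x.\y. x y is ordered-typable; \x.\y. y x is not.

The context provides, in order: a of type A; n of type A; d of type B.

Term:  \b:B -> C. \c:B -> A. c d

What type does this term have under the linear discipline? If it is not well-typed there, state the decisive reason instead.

not well-typed under linear — a, n, b left unused
usage: a: 0×, n: 0×, d: 1×, b (λ-bound): 0×, c (λ-bound): 1×
left-to-right use order: c, d
typing: well-typed — term : (B -> C) -> (B -> A) -> A
per-discipline verdicts: ordered ✗; linear ✗; affine ✓; relevant ✗; unrestricted ✓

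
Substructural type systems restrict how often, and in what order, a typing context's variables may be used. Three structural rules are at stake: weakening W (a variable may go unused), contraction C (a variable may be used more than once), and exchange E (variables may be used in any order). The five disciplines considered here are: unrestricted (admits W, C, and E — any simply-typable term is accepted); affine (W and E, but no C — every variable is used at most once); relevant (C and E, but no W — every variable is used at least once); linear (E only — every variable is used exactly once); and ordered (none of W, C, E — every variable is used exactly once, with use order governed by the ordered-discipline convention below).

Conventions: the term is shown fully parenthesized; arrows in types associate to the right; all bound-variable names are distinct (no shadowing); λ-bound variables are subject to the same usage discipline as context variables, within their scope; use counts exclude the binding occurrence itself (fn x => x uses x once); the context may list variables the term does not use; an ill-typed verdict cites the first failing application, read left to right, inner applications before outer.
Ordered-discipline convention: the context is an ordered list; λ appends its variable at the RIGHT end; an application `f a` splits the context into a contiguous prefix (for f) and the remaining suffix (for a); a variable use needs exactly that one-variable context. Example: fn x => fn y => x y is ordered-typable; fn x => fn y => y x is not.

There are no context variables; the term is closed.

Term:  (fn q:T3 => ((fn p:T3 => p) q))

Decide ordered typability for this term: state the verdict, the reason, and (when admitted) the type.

yes — q, p once each; derivable with no W/C/E; term : T3 -> T3
usage: q [bound]: 1, p [bound]: 1
order of uses: p, q
typing: the term checks, with type T3 -> T3
all disciplines: ordered ✓; linear ✓; affine ✓; relevant ✓; unrestricted ✓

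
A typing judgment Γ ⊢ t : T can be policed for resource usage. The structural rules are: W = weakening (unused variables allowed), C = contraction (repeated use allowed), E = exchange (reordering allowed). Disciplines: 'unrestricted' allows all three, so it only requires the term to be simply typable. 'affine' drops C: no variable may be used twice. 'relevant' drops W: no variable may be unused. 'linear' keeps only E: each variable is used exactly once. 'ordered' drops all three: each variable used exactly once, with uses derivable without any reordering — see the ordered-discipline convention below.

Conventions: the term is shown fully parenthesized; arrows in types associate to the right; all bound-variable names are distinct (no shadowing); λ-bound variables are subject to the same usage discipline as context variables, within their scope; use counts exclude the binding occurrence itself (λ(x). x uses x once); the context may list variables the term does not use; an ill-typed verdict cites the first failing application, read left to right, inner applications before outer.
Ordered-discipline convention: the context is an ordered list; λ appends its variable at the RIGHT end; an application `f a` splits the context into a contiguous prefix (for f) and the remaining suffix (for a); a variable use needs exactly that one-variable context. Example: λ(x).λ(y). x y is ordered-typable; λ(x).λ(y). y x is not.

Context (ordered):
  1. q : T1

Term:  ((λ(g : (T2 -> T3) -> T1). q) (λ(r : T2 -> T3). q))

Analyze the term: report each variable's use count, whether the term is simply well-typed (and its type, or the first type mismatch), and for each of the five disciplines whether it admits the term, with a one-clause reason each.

usage: q: 2; g (bound): 0; r (bound): 0
use order (left to right): q, q
typing: ✓ — T1
ordered: ✗ — repeated use of q ×2; g, r left unused
linear: ✗ — repeated use of q ×2; g, r left unused
affine: ✗ — repeated use of q ×2
relevant: ✗ — g, r left unused
unrestricted: ✓ — typability at T1 is all that's needed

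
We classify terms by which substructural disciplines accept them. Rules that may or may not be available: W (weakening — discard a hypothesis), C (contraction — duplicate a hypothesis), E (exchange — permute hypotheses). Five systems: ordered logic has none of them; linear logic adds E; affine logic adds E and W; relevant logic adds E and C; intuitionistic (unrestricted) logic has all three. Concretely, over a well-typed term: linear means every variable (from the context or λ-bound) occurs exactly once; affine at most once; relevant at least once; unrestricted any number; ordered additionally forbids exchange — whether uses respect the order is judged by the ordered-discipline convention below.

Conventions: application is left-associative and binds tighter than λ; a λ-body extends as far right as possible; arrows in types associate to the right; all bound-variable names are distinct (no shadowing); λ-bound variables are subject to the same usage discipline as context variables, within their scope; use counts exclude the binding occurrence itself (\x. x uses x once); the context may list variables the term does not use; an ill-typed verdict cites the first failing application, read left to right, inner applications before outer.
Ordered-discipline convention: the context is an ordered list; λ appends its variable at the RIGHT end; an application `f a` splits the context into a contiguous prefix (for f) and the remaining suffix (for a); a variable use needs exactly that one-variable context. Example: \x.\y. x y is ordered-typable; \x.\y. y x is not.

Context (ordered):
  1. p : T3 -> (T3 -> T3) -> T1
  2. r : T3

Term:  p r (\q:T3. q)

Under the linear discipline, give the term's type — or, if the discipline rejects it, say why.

term : T1
usage: p: 1×, r: 1×, q (λ-bound): 1×
uses in reading order: p, r, q
typing: ✓ — T1
all disciplines: ordered ✓; linear ✓; affine ✓; relevant ✓; unrestricted ✓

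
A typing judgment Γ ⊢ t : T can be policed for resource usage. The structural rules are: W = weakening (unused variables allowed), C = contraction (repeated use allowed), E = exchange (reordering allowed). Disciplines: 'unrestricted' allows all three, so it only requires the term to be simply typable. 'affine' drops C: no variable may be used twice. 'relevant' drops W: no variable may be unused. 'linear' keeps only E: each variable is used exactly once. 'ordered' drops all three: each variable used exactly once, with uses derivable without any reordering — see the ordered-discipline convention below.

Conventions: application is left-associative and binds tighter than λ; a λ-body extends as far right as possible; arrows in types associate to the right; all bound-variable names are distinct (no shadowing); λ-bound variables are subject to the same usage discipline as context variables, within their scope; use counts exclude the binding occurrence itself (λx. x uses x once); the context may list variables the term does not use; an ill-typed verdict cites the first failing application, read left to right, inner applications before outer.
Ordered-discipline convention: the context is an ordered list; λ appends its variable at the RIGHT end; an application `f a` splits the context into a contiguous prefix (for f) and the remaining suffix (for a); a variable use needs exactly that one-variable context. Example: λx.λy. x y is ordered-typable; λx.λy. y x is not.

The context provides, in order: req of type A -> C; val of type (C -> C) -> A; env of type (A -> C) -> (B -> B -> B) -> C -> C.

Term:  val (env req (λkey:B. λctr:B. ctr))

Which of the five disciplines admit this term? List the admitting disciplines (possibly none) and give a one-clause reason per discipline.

admitting disciplines: affine, unrestricted
variable uses: req: 1×, val: 1×, env: 1×, key (bound): 0×, ctr (bound): 1×
order of uses: val, env, req, ctr
typing: ✓ — A
ordered: ✗, needs weakening: key unused
linear: ✗, needs weakening: key unused
affine: ✓, at most one use each (req, val, env, key, ctr)
relevant: ✗, needs weakening: key unused
unrestricted: ✓, typability at A is all that's needed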